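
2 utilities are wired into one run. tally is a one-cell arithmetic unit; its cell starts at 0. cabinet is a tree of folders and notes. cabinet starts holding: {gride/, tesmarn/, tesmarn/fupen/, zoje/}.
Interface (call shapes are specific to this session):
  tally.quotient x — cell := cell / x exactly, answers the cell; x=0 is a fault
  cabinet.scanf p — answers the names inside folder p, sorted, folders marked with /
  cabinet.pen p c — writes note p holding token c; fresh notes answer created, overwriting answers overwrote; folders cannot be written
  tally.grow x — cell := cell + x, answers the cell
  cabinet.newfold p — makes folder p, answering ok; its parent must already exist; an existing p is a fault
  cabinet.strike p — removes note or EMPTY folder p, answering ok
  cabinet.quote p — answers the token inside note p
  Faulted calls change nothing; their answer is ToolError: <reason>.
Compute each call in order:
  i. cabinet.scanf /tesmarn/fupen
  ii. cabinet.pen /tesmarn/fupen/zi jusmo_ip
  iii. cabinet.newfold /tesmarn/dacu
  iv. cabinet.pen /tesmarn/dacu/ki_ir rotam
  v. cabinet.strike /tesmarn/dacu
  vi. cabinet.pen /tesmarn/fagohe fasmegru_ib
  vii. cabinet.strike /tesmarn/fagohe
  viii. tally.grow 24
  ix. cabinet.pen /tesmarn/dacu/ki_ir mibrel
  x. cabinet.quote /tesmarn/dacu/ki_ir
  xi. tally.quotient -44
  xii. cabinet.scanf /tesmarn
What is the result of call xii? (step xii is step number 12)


Answer: [dacu/, fupen/]

Derivation:
Do: cabinet.scanf[p: /tesmarn/fupen]
See: []
Do: cabinet.pen[p: /tesmarn/fupen/zi; c: jusmo_ip]
See: created
Do: cabinet.newfold[p: /tesmarn/dacu]
See: ok
Do: cabinet.pen[p: /tesmarn/dacu/ki_ir; c: rotam]
See: created
Do: cabinet.strike[p: /tesmarn/dacu]
See: ToolError: not empty
Do: cabinet.pen[p: /tesmarn/fagohe; c: fasmegru_ib]
See: created
Do: cabinet.strike[p: /tesmarn/fagohe]
See: ok
Do: tally.grow[x: 24]
See: 24
Do: cabinet.pen[p: /tesmarn/dacu/ki_ir; c: mibrel]
See: overwrote
Do: cabinet.quote[p: /tesmarn/dacu/ki_ir]
See: mibrel
Do: tally.quotient[x: -44]
See: -6/11
Do: cabinet.scanf[p: /tesmarn]
See: [dacu/, fupen/]


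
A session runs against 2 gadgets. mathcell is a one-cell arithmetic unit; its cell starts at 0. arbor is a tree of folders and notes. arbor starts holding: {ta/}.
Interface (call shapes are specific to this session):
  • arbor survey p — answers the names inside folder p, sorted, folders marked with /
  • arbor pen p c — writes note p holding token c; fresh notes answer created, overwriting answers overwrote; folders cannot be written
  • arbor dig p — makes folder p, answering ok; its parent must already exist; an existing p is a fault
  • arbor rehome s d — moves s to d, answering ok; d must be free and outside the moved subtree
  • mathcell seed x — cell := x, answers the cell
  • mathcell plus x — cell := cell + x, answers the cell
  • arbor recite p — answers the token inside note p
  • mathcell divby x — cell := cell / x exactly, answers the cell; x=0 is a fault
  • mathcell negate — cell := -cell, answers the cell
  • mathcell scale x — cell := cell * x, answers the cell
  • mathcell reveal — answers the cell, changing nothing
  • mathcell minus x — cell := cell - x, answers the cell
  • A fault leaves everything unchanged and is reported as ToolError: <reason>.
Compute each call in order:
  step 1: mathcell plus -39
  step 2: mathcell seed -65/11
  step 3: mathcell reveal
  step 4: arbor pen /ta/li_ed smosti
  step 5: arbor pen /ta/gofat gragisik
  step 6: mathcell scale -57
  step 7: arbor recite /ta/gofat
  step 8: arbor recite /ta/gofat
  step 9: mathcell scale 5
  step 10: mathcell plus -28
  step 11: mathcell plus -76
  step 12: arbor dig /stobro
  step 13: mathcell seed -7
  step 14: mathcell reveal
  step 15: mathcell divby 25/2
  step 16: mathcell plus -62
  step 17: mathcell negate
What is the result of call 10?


! mathcell plus(-39) : -39
! mathcell seed(-65/11) : -65/11
! mathcell reveal() : -65/11
! arbor pen(/ta/li_ed, smosti) : created
! arbor pen(/ta/gofat, gragisik) : created
! mathcell scale(-57) : 3705/11
! arbor recite(/ta/gofat) : gragisik
! arbor recite(/ta/gofat) : gragisik
! mathcell scale(5) : 18525/11
! mathcell plus(-28) : 18217/11
! mathcell plus(-76) : 17381/11
! arbor dig(/stobro) : ok
! mathcell seed(-7) : -7
! mathcell reveal() : -7
! mathcell divby(25/2) : -14/25
! mathcell plus(-62) : -1564/25
! mathcell negate() : 1564/25

Answer: 18217/11


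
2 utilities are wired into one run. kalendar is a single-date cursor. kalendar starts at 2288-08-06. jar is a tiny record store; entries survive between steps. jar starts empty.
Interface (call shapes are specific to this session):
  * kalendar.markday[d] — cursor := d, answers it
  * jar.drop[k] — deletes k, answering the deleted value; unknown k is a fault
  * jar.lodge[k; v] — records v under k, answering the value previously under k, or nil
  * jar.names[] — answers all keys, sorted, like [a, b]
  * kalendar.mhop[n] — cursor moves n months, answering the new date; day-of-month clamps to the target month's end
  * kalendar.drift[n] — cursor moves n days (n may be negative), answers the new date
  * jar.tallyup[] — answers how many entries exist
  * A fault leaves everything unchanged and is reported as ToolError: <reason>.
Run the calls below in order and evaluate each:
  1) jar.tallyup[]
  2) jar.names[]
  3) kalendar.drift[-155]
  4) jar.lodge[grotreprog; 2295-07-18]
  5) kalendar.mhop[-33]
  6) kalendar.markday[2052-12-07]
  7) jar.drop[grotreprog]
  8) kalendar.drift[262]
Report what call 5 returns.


Step: tallyup[]
Result: 0
Step: names[]
Result: []
Step: drift[n: -155]
Result: 2288-03-04
Step: lodge[k: grotreprog; v: 2295-07-18]
Result: nil
Step: mhop[n: -33]
Result: 2285-06-04
Step: markday[d: 2052-12-07]
Result: 2052-12-07
Step: drop[k: grotreprog]
Result: 2295-07-18
Step: drift[n: 262]
Result: 2053-08-26

Answer: 2285-06-04


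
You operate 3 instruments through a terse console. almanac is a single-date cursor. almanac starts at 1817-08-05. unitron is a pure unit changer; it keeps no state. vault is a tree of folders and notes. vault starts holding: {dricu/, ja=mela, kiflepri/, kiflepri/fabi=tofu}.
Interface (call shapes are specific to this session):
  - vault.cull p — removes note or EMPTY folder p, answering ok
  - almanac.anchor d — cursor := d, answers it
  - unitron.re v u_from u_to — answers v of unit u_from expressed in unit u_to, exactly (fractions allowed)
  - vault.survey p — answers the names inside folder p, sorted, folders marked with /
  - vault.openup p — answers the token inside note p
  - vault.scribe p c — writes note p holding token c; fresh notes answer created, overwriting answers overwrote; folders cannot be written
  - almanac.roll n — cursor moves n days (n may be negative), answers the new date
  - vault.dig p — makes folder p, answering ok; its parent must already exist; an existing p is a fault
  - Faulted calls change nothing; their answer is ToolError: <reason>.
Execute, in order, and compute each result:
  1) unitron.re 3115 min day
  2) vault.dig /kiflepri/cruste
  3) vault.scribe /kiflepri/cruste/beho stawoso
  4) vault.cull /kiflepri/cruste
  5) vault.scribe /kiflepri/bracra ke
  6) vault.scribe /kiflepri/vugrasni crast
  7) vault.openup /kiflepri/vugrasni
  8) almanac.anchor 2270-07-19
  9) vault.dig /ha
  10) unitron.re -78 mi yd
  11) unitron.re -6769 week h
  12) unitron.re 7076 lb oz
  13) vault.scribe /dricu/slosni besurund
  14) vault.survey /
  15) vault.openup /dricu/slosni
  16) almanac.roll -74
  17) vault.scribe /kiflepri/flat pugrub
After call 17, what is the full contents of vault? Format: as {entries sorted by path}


Answer: {dricu/, dricu/slosni=besurund, ha/, ja=mela, kiflepri/, kiflepri/bracra=ke, kiflepri/cruste/, kiflepri/cruste/beho=stawoso, kiflepri/fabi=tofu, kiflepri/flat=pugrub, kiflepri/vugrasni=crast}

Derivation:
-> unitron.re(v='3115', u_from='min', u_to='day')
<- 623/288
-> vault.dig(p='/kiflepri/cruste')
<- ok
-> vault.scribe(p='/kiflepri/cruste/beho', c='stawoso')
<- created
-> vault.cull(p='/kiflepri/cruste')
<- ToolError: not empty
-> vault.scribe(p='/kiflepri/bracra', c='ke')
<- created
-> vault.scribe(p='/kiflepri/vugrasni', c='crast')
<- created
-> vault.openup(p='/kiflepri/vugrasni')
<- crast
-> almanac.anchor(d='2270-07-19')
<- 2270-07-19
-> vault.dig(p='/ha')
<- ok
-> unitron.re(v='-78', u_from='mi', u_to='yd')
<- -137280
-> unitron.re(v='-6769', u_from='week', u_to='h')
<- -1137192
-> unitron.re(v='7076', u_from='lb', u_to='oz')
<- 113216
-> vault.scribe(p='/dricu/slosni', c='besurund')
<- created
-> vault.survey(p='/')
<- [dricu/, ha/, ja, kiflepri/]
-> vault.openup(p='/dricu/slosni')
<- besurund
-> almanac.roll(n='-74')
<- 2270-05-06
-> vault.scribe(p='/kiflepri/flat', c='pugrub')
<- created


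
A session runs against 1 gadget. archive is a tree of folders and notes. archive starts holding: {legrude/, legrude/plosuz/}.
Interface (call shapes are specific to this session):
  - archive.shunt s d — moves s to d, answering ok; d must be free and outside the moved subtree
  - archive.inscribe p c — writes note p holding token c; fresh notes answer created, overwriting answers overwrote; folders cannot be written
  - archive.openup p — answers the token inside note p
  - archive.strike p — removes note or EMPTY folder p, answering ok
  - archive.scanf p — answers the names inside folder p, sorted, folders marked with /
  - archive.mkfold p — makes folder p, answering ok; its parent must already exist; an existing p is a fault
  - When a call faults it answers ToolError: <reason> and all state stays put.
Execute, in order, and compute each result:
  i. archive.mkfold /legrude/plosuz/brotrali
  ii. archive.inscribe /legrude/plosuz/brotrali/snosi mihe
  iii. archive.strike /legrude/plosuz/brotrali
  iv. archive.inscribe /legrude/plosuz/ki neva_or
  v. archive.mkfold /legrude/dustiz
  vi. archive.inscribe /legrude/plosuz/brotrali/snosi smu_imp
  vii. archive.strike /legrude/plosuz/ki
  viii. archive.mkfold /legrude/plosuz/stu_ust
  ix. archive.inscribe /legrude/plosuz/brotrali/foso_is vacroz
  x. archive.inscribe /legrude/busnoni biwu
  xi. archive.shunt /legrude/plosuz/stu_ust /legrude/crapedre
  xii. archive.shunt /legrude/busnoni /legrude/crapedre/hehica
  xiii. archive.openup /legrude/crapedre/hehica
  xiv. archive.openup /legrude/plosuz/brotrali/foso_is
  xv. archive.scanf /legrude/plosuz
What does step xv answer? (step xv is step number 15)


Answer: [brotrali/]

Derivation:
$ archive.mkfold /legrude/plosuz/brotrali
[out] ok
$ archive.inscribe /legrude/plosuz/brotrali/snosi mihe
[out] created
$ archive.strike /legrude/plosuz/brotrali
[out] ToolError: not empty
$ archive.inscribe /legrude/plosuz/ki neva_or
[out] created
$ archive.mkfold /legrude/dustiz
[out] ok
$ archive.inscribe /legrude/plosuz/brotrali/snosi smu_imp
[out] overwrote
$ archive.strike /legrude/plosuz/ki
[out] ok
$ archive.mkfold /legrude/plosuz/stu_ust
[out] ok
$ archive.inscribe /legrude/plosuz/brotrali/foso_is vacroz
[out] created
$ archive.inscribe /legrude/busnoni biwu
[out] created
$ archive.shunt /legrude/plosuz/stu_ust /legrude/crapedre
[out] ok
$ archive.shunt /legrude/busnoni /legrude/crapedre/hehica
[out] ok
$ archive.openup /legrude/crapedre/hehica
[out] biwu
$ archive.openup /legrude/plosuz/brotrali/foso_is
[out] vacroz
$ archive.scanf /legrude/plosuz
[out] [brotrali/]


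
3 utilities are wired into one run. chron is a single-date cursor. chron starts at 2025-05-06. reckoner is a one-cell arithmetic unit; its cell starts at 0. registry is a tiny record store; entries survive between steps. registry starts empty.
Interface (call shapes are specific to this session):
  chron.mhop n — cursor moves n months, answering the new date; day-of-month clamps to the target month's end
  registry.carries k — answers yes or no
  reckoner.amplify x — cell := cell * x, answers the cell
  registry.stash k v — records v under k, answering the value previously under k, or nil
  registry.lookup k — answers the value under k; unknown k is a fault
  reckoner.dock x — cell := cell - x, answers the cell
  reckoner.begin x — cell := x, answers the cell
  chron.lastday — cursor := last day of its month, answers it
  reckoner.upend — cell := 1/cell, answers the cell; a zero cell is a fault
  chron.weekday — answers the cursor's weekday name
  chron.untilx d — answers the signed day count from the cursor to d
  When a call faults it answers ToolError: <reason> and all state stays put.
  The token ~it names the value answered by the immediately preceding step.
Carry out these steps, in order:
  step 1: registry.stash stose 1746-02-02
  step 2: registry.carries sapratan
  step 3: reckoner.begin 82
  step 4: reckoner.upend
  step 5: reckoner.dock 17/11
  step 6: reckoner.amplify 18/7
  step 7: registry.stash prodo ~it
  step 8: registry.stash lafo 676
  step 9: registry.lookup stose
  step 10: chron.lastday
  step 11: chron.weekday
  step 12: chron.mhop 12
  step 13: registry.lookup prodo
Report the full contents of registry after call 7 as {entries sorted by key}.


> stash k: stose v: 1746-02-02
:: nil
> carries k: sapratan
:: no
> begin x: 82
:: 82
> upend
:: 1/82
> dock x: 17/11
:: -1383/902
> amplify x: 18/7
:: -12447/3157
> stash k: prodo v: ~it
:: nil
> stash k: lafo v: 676
:: nil
> lookup k: stose
:: 1746-02-02
> lastday
:: 2025-05-31
> weekday
:: Saturday
> mhop n: 12
:: 2026-05-31
> lookup k: prodo
:: -12447/3157

Answer: {prodo=-12447/3157, stose=1746-02-02}


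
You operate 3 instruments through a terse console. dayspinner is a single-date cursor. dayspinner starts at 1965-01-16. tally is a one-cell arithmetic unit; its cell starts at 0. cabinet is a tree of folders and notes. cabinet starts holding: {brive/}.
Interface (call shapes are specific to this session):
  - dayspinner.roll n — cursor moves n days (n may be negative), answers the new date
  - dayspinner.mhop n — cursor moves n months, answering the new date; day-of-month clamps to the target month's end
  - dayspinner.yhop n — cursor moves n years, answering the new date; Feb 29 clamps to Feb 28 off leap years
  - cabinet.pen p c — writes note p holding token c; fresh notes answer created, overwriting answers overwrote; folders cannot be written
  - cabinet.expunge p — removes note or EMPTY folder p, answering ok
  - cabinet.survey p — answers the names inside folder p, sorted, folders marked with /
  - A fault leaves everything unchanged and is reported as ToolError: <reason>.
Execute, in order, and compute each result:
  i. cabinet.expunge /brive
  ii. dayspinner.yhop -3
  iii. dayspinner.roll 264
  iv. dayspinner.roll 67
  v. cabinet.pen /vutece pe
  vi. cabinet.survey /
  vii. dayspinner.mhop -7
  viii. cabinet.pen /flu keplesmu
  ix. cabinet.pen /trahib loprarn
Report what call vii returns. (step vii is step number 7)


% expunge(p→/brive) == ok
% yhop(n→-3) == 1962-01-16
% roll(n→264) == 1962-10-07
% roll(n→67) == 1962-12-13
% pen(p→/vutece, c→pe) == created
% survey(p→/) == [vutece]
% mhop(n→-7) == 1962-05-13
% pen(p→/flu, c→keplesmu) == created
% pen(p→/trahib, c→loprarn) == created

Answer: 1962-05-13


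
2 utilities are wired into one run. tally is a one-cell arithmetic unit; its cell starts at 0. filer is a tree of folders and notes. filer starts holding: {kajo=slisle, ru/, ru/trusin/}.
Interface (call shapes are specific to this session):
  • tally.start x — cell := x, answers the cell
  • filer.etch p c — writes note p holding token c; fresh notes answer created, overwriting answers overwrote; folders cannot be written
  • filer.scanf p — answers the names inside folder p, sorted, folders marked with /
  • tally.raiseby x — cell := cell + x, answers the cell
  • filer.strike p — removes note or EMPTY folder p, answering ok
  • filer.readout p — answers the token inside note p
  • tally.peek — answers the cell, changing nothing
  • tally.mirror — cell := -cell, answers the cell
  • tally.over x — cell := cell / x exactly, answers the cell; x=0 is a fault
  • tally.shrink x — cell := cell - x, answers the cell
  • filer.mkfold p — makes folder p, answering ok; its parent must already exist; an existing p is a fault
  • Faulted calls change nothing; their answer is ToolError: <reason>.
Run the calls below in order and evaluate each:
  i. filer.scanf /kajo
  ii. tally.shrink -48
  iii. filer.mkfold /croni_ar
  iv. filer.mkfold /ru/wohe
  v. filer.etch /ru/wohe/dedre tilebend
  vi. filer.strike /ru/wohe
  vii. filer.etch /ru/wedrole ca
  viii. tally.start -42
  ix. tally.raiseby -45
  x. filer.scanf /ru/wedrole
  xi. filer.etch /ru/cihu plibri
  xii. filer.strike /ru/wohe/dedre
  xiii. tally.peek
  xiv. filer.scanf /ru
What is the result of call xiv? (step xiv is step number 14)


Answer: [cihu, trusin/, wedrole, wohe/]

Derivation:
Do: filer.scanf[/kajo]
See: ToolError: not a directory
Do: tally.shrink[-48]
See: 48
Do: filer.mkfold[/croni_ar]
See: ok
Do: filer.mkfold[/ru/wohe]
See: ok
Do: filer.etch[/ru/wohe/dedre; tilebend]
See: created
Do: filer.strike[/ru/wohe]
See: ToolError: not empty
Do: filer.etch[/ru/wedrole; ca]
See: created
Do: tally.start[-42]
See: -42
Do: tally.raiseby[-45]
See: -87
Do: filer.scanf[/ru/wedrole]
See: ToolError: not a directory
Do: filer.etch[/ru/cihu; plibri]
See: created
Do: filer.strike[/ru/wohe/dedre]
See: ok
Do: tally.peek[]
See: -87
Do: filer.scanf[/ru]
See: [cihu, trusin/, wedrole, wohe/]


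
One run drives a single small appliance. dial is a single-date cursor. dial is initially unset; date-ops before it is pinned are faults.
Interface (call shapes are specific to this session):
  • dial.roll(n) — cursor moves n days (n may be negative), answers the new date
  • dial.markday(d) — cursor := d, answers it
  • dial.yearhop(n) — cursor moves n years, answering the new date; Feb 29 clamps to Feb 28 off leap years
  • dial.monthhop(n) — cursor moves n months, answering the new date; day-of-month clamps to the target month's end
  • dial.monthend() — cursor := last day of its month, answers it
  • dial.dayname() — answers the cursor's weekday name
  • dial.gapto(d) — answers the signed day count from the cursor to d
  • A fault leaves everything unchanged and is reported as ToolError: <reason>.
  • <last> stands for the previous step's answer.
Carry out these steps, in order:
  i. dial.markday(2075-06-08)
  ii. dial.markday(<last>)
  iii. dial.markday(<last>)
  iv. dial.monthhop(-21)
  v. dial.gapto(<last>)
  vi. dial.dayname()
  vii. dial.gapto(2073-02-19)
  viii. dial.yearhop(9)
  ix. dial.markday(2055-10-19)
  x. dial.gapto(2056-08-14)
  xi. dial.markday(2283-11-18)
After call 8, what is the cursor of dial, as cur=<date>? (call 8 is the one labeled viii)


Answer: cur=2082-09-08

Derivation:
$ dial.markday 2075-06-08
[out] 2075-06-08
$ dial.markday <last>
[out] 2075-06-08
$ dial.markday <last>
[out] 2075-06-08
$ dial.monthhop -21
[out] 2073-09-08
$ dial.gapto <last>
[out] 0
$ dial.dayname
[out] Friday
$ dial.gapto 2073-02-19
[out] -201
$ dial.yearhop 9
[out] 2082-09-08
$ dial.markday 2055-10-19
[out] 2055-10-19
$ dial.gapto 2056-08-14
[out] 300
$ dial.markday 2283-11-18
[out] 2283-11-18


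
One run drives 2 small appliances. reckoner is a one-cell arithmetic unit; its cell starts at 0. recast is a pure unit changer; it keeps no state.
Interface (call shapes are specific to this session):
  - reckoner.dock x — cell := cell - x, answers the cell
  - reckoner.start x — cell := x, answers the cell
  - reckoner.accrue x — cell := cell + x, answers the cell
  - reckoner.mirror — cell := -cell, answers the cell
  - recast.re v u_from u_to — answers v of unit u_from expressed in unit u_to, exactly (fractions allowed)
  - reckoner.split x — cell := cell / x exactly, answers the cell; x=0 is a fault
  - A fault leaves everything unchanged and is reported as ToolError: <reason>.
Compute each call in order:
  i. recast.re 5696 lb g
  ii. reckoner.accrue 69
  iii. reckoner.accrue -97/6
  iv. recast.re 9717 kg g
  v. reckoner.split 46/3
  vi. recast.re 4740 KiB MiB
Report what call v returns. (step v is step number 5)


Answer: 317/92

Derivation:
Using re using 5696, lb, g, which returns 8073944186/3125.
I run accrue using 69, which returns 69.
I invoke accrue using -97/6, — result: 317/6.
Using re using 9717, kg, g, giving 9717000.
I call split using 46/3: 317/92.
Invoking re using 4740, KiB, MiB: 1185/256.


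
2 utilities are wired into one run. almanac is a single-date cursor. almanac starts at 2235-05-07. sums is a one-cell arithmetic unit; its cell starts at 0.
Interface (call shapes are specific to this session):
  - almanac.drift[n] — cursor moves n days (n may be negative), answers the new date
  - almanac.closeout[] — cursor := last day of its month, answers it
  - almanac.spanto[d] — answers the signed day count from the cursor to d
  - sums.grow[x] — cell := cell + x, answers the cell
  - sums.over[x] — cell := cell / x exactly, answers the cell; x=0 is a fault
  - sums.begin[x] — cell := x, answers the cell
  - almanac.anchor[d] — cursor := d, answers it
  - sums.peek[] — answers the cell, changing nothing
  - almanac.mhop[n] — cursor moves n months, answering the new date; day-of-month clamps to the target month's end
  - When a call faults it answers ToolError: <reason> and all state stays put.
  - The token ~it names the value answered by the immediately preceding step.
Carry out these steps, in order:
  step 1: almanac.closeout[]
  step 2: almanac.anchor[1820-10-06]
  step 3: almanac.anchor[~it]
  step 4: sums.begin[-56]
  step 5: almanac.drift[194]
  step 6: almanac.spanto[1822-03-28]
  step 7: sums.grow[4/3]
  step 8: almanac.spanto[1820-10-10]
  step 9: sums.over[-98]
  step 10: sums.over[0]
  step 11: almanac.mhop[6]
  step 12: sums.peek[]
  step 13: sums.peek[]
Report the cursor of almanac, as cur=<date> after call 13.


Answer: cur=1821-10-18

Derivation:
→ closeout()
← 2235-05-31
→ anchor(1820-10-06)
← 1820-10-06
→ anchor(~it)
← 1820-10-06
→ begin(-56)
← -56
→ drift(194)
← 1821-04-18
→ spanto(1822-03-28)
← 344
→ grow(4/3)
← -164/3
→ spanto(1820-10-10)
← -190
→ over(-98)
← 82/147
→ over(0)
← ToolError: division by zero
→ mhop(6)
← 1821-10-18
→ peek()
← 82/147
→ peek()
← 82/147


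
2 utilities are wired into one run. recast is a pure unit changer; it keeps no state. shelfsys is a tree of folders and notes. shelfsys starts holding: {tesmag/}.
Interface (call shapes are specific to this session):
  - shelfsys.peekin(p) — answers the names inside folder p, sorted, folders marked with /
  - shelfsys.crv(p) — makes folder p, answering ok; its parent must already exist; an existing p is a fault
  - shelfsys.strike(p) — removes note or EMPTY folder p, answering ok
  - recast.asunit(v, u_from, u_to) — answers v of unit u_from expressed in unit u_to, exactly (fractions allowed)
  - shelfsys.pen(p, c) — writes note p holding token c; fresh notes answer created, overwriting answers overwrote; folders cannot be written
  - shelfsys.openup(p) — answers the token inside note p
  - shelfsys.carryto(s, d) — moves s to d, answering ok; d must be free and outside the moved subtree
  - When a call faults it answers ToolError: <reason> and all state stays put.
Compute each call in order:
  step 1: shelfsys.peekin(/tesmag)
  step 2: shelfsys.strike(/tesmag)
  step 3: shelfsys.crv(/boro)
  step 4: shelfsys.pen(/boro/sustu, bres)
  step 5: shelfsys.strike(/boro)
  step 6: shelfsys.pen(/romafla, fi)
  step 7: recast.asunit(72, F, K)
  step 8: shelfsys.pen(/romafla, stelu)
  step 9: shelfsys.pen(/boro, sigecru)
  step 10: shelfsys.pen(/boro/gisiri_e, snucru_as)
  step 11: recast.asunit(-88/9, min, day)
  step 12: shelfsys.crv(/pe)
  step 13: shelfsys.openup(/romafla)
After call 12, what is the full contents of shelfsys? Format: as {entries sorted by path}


Answer: {boro/, boro/gisiri_e=snucru_as, boro/sustu=bres, pe/, romafla=stelu}

Derivation:
CALL shelfsys.peekin[p: /tesmag]
RET  []
CALL shelfsys.strike[p: /tesmag]
RET  ok
CALL shelfsys.crv[p: /boro]
RET  ok
CALL shelfsys.pen[p: /boro/sustu; c: bres]
RET  created
CALL shelfsys.strike[p: /boro]
RET  ToolError: not empty
CALL shelfsys.pen[p: /romafla; c: fi]
RET  created
CALL recast.asunit[v: 72; u_from: F; u_to: K]
RET  53167/180
CALL shelfsys.pen[p: /romafla; c: stelu]
RET  overwrote
CALL shelfsys.pen[p: /boro; c: sigecru]
RET  ToolError: is a directory
CALL shelfsys.pen[p: /boro/gisiri_e; c: snucru_as]
RET  created
CALL recast.asunit[v: -88/9; u_from: min; u_to: day]
RET  -11/1620
CALL shelfsys.crv[p: /pe]
RET  ok
CALL shelfsys.openup[p: /romafla]
RET  stelu


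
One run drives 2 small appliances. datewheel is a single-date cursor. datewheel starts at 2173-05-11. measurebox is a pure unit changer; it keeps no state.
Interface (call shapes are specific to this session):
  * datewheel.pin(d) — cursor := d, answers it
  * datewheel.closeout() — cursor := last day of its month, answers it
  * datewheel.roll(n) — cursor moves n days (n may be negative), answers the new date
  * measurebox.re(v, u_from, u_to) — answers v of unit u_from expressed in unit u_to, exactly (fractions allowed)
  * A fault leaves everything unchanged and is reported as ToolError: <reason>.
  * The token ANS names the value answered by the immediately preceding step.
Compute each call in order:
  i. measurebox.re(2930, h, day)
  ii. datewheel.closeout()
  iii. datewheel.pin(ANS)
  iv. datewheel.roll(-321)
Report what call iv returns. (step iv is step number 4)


Answer: 2172-07-14

Derivation:
Do: measurebox.re[2930; h; day]
See: 1465/12
Do: datewheel.closeout[]
See: 2173-05-31
Do: datewheel.pin[ANS]
See: 2173-05-31
Do: datewheel.roll[-321]
See: 2172-07-14


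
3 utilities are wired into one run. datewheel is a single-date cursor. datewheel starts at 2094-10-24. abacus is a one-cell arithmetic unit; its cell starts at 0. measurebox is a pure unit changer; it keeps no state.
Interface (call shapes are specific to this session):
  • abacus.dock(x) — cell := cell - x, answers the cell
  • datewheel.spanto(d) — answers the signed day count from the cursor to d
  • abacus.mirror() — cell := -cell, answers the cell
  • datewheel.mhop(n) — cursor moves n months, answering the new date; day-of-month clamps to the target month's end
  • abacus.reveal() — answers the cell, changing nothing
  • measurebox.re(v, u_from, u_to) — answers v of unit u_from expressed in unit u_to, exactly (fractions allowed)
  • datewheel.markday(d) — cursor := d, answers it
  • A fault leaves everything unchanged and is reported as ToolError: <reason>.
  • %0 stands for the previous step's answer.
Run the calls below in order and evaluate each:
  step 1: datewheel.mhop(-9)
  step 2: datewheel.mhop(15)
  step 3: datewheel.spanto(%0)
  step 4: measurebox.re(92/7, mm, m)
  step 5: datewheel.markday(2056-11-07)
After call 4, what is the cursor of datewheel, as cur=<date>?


==> datewheel.mhop(-9)
<== 2094-01-24
==> datewheel.mhop(15)
<== 2095-04-24
==> datewheel.spanto(%0)
<== 0
==> measurebox.re(92/7, mm, m)
<== 23/1750
==> datewheel.markday(2056-11-07)
<== 2056-11-07

Answer: cur=2095-04-24


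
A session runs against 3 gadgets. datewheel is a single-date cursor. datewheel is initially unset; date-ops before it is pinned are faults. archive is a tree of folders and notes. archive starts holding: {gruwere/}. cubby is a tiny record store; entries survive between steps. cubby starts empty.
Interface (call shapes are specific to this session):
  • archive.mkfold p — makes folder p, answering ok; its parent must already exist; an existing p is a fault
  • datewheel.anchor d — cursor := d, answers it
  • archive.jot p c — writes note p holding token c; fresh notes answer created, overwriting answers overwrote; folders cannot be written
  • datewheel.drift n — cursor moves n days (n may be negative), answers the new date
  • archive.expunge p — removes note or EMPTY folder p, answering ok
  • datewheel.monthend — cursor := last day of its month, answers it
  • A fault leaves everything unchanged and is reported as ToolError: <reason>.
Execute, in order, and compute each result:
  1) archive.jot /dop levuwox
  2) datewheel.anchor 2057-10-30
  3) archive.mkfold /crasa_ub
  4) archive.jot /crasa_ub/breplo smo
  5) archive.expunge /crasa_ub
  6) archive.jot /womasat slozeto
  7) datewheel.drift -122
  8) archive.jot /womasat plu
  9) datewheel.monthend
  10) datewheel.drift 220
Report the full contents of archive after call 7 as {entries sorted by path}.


Answer: {crasa_ub/, crasa_ub/breplo=smo, dop=levuwox, gruwere/, womasat=slozeto}

Derivation:
;; archive.jot(p→/dop, c→levuwox) : created
;; datewheel.anchor(d→2057-10-30) : 2057-10-30
;; archive.mkfold(p→/crasa_ub) : ok
;; archive.jot(p→/crasa_ub/breplo, c→smo) : created
;; archive.expunge(p→/crasa_ub) : ToolError: not empty
;; archive.jot(p→/womasat, c→slozeto) : created
;; datewheel.drift(n→-122) : 2057-06-30
;; archive.jot(p→/womasat, c→plu) : overwrote
;; datewheel.monthend() : 2057-06-30
;; datewheel.drift(n→220) : 2058-02-05


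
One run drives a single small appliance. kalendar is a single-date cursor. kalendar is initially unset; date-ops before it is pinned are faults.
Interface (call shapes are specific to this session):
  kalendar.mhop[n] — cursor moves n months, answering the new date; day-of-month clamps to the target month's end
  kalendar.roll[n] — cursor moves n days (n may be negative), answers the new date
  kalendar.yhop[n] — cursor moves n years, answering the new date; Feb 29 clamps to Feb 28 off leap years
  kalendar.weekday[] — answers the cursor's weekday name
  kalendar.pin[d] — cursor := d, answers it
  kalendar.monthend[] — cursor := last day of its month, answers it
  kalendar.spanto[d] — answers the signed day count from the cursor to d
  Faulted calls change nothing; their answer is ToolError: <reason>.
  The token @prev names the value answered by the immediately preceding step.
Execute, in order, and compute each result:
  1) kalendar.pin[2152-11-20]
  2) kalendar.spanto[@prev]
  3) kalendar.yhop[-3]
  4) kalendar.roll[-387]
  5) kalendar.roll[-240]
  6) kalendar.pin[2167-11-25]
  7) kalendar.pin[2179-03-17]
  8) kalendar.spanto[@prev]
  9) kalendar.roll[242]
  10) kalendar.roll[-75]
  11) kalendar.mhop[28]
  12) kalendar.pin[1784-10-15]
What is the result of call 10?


Answer: 2179-08-31

Derivation:
Using kalendar.pin(d→2152-11-20), and get 2152-11-20.
Now I run kalendar.spanto(d→@prev), and see 0.
I invoke kalendar.yhop(n→-3), yielding 2149-11-20.
I call kalendar.roll(n→-387), and see 2148-10-29.
Then kalendar.roll(n→-240), yielding 2148-03-03.
I call kalendar.pin(d→2167-11-25), — result: 2167-11-25.
I use kalendar.pin(d→2179-03-17), — result: 2179-03-17.
I call kalendar.spanto(d→@prev), giving 0.
Using kalendar.roll(n→242), yielding 2179-11-14.
Using kalendar.roll(n→-75), giving 2179-08-31.
I try kalendar.mhop(n→28), → 2181-12-31.
Using kalendar.pin(d→1784-10-15), and observe 1784-10-15.


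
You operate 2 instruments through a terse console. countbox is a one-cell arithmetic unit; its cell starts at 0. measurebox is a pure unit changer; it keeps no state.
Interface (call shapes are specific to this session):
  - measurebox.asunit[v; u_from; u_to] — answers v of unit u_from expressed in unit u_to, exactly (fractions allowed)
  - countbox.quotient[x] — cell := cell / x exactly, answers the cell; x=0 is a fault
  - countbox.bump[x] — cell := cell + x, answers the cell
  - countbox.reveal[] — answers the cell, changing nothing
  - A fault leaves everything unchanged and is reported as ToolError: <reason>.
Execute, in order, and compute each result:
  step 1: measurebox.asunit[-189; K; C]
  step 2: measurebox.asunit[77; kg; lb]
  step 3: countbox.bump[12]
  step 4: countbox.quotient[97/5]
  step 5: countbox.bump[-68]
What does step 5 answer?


Do: asunit[v→-189; u_from→K; u_to→C]
See: -9243/20
Do: asunit[v→77; u_from→kg; u_to→lb]
See: 100000000/589081
Do: bump[x→12]
See: 12
Do: quotient[x→97/5]
See: 60/97
Do: bump[x→-68]
See: -6536/97

Answer: -6536/97


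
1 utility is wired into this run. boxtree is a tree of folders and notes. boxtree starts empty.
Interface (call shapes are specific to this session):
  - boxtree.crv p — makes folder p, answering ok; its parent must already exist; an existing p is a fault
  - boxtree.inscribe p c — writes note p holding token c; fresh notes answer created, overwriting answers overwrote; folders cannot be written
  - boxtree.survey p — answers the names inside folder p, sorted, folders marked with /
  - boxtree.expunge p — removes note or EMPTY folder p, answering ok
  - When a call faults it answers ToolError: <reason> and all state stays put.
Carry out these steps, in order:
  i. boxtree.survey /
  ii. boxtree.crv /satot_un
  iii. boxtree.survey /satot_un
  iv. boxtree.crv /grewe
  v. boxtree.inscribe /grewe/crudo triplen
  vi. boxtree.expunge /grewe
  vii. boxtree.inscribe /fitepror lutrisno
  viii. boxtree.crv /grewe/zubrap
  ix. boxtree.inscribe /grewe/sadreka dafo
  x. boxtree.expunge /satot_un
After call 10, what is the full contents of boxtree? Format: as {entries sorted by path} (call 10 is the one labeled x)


Answer: {fitepror=lutrisno, grewe/, grewe/crudo=triplen, grewe/sadreka=dafo, grewe/zubrap/}

Derivation:
→ boxtree.survey(p='/')
← []
→ boxtree.crv(p='/satot_un')
← ok
→ boxtree.survey(p='/satot_un')
← []
→ boxtree.crv(p='/grewe')
← ok
→ boxtree.inscribe(p='/grewe/crudo', c='triplen')
← created
→ boxtree.expunge(p='/grewe')
← ToolError: not empty
→ boxtree.inscribe(p='/fitepror', c='lutrisno')
← created
→ boxtree.crv(p='/grewe/zubrap')
← ok
→ boxtree.inscribe(p='/grewe/sadreka', c='dafo')
← created
→ boxtree.expunge(p='/satot_un')
← ok


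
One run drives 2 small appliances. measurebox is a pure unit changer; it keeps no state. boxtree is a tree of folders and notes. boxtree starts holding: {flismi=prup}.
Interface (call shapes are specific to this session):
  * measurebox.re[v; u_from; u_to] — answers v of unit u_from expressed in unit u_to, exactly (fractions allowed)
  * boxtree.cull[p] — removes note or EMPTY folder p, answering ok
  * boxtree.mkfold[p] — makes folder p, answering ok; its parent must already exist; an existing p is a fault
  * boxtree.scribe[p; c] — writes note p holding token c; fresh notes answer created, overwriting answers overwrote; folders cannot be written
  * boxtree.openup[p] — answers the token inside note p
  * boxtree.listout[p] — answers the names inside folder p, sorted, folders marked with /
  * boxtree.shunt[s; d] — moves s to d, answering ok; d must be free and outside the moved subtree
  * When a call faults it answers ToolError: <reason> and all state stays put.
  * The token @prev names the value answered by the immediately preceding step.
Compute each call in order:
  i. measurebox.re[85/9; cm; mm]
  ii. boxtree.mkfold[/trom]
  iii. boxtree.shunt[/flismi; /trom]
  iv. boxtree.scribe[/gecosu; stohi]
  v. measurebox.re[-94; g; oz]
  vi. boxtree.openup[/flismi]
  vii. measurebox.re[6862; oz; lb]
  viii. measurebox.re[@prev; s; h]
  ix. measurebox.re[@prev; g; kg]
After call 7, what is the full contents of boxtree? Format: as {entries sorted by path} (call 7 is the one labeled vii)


Answer: {flismi=prup, gecosu=stohi, trom/}

Derivation:
Act: measurebox.re[v=85/9; u_from=cm; u_to=mm]
Obs: 850/9
Act: boxtree.mkfold[p=/trom]
Obs: ok
Act: boxtree.shunt[s=/flismi; d=/trom]
Obs: ToolError: exists
Act: boxtree.scribe[p=/gecosu; c=stohi]
Obs: created
Act: measurebox.re[v=-94; u_from=g; u_to=oz]
Obs: -150400000/45359237
Act: boxtree.openup[p=/flismi]
Obs: prup
Act: measurebox.re[v=6862; u_from=oz; u_to=lb]
Obs: 3431/8
Act: measurebox.re[v=@prev; u_from=s; u_to=h]
Obs: 3431/28800
Act: measurebox.re[v=@prev; u_from=g; u_to=kg]
Obs: 3431/28800000


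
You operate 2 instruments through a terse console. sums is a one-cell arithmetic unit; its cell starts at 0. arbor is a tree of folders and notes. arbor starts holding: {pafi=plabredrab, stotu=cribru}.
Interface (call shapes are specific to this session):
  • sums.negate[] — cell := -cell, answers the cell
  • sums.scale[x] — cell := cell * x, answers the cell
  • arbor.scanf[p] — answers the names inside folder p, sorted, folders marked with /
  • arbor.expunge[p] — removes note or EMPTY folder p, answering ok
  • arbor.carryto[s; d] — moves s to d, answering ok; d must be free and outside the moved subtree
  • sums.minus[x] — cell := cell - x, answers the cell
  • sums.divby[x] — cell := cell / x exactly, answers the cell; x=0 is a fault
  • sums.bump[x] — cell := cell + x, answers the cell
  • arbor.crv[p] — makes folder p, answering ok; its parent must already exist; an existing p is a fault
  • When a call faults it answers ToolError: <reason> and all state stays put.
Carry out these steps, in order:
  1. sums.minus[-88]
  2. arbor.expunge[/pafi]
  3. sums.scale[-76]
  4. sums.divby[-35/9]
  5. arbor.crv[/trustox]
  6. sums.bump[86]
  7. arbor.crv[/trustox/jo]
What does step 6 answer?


>>> sums.minus x=-88
[out] 88
>>> arbor.expunge p=/pafi
[out] ok
>>> sums.scale x=-76
[out] -6688
>>> sums.divby x=-35/9
[out] 60192/35
>>> arbor.crv p=/trustox
[out] ok
>>> sums.bump x=86
[out] 63202/35
>>> arbor.crv p=/trustox/jo
[out] ok

Answer: 63202/35


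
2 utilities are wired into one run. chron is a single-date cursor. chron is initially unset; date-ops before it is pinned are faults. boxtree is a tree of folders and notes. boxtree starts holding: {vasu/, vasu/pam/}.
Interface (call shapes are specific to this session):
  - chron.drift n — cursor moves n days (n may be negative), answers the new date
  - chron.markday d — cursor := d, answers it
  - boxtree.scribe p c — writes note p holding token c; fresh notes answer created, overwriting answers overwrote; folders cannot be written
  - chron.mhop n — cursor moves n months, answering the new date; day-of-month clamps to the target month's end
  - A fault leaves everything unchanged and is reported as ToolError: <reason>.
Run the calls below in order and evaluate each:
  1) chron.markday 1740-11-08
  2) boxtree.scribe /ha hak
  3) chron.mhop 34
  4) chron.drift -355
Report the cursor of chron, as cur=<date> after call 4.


Answer: cur=1742-09-18

Derivation:
Step: markday[d→1740-11-08]
Result: 1740-11-08
Step: scribe[p→/ha; c→hak]
Result: created
Step: mhop[n→34]
Result: 1743-09-08
Step: drift[n→-355]
Result: 1742-09-18


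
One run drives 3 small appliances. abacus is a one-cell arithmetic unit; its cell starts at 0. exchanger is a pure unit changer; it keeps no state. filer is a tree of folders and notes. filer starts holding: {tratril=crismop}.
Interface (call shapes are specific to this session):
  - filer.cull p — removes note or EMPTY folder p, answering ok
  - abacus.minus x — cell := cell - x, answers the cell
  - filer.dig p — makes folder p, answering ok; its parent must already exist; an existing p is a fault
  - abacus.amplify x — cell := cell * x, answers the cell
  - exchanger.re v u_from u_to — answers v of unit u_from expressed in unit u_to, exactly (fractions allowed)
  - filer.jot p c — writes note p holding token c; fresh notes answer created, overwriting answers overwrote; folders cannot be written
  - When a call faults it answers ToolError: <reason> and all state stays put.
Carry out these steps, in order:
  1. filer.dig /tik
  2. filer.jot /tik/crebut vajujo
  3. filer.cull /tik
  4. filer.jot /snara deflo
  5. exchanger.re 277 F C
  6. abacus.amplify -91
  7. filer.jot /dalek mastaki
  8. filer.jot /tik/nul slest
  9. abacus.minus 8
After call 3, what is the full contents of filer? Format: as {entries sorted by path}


Act: dig[p: /tik]
Obs: ok
Act: jot[p: /tik/crebut; c: vajujo]
Obs: created
Act: cull[p: /tik]
Obs: ToolError: not empty
Act: jot[p: /snara; c: deflo]
Obs: created
Act: re[v: 277; u_from: F; u_to: C]
Obs: 1225/9
Act: amplify[x: -91]
Obs: 0
Act: jot[p: /dalek; c: mastaki]
Obs: created
Act: jot[p: /tik/nul; c: slest]
Obs: created
Act: minus[x: 8]
Obs: -8

Answer: {tik/, tik/crebut=vajujo, tratril=crismop}
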